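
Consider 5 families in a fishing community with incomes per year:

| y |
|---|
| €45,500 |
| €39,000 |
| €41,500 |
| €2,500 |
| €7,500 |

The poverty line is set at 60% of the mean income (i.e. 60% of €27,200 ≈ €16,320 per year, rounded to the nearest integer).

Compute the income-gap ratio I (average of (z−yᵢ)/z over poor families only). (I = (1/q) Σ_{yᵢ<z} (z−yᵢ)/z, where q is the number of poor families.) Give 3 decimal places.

Below the line: €2,500, €7,500 (q = 2 of N = 5).
Relative gaps: 0.8468, 0.5404; sum = 1.387255.
I averages over the q = 2 poor units only: 1.387255 / 2 = 0.694.

0.694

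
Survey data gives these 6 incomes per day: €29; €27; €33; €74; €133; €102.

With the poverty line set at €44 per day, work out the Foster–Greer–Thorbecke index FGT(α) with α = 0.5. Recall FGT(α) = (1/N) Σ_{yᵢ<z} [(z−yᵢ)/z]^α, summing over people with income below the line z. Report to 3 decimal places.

Below the line: €27, €29, €33 (q = 3 of N = 6).
Relative gaps: (44−27)/44 = 0.3864; (44−29)/44 = 0.3409; (44−33)/44 = 0.2500.
Raised to α = 0.5: 0.62158; 0.58387; 0.50000.
Sum = 1.705456; FGT(0.5) = 1.705456 / 6 = 0.284.

0.284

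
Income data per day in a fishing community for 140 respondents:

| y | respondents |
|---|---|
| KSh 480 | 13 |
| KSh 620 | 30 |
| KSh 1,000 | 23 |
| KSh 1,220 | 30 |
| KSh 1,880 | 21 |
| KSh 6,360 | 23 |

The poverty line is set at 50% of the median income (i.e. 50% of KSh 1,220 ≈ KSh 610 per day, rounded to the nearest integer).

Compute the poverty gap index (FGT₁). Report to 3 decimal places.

Incomes under z: 13×KSh 480 (q = 13 of N = 140).
Gap ratios (z−y)/z: (610−480)/610 = 0.2131 (×13).
Σ = 2.770492. Dividing by the full population N = 140 gives P₁ = 0.020.

0.020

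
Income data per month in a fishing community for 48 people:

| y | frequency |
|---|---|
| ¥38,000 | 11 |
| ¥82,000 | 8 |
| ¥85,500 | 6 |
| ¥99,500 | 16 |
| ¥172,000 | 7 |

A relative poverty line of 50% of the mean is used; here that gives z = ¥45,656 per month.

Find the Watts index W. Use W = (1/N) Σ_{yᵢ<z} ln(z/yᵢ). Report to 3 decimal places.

Below z: 11×¥38,000 (q = 11 of N = 48).
Log gaps: ln(45656/38000) = 0.1835 (×11).
W = 2.019038 / 48 = 0.042.

0.042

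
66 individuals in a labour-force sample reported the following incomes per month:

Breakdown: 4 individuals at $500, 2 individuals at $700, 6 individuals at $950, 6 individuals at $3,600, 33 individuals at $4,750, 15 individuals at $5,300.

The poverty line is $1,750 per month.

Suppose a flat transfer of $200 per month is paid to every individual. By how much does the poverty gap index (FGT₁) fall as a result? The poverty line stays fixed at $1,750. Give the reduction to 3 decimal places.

Before: below the line — 4×$500, 2×$700, 6×$950; poverty gap index (FGT₁) = 0.10303.
After the $200 transfer: below the line — 4×$700, 2×$900, 6×$1,150; poverty gap index (FGT₁) = 0.08225.
Reduction = 0.10303 − 0.08225 = 0.021.

0.021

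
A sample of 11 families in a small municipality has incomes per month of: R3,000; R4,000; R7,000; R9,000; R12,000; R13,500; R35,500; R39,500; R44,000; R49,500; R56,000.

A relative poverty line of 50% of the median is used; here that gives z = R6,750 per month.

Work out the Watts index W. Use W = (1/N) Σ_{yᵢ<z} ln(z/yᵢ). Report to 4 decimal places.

0.1213

Incomes under z: R3,000, R4,000 (q = 2 of N = 11).
Log shortfalls: ln(6750/3000) = 0.8109; ln(6750/4000) = 0.5232.
W = 1.334178 / 11 = 0.1213.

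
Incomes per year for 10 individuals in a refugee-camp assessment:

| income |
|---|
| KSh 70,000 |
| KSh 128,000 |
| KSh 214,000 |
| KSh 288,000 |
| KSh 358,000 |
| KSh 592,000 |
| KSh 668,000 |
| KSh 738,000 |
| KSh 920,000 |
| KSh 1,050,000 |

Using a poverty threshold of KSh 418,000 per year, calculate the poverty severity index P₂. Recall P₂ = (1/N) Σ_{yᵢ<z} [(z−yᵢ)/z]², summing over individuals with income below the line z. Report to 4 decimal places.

0.1530

Below z: KSh 70,000, KSh 128,000, KSh 214,000, KSh 288,000, KSh 358,000 (q = 5 of N = 10).
Relative gaps: (418000−70000)/418000 = 0.8325; (418000−128000)/418000 = 0.6938; (418000−214000)/418000 = 0.4880; (418000−288000)/418000 = 0.3110; (418000−358000)/418000 = 0.1435.
Squared: 0.6931; 0.4813; 0.2382; 0.0967; 0.0206.
Sum = 1.529956; P₂ = 1.529956 / 10 = 0.1530.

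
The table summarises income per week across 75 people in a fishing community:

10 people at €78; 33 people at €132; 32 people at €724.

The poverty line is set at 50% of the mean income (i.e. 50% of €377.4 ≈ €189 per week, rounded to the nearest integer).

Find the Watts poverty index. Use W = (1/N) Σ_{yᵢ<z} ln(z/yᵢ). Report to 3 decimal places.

Poor units: 10×€78, 33×€132 (q = 43 of N = 75).
Log shortfalls: ln(189/78) = 0.8850 (×10); ln(189/132) = 0.3589 (×33).
W = 20.695570 / 75 = 0.276.

0.276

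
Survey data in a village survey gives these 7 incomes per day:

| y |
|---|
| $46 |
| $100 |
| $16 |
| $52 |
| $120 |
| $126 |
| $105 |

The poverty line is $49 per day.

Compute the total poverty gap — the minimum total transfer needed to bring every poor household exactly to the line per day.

Incomes under z: $16, $46 (q = 2 of N = 7).
Individual gaps: 49−16 = 33; 49−46 = 3.
Aggregate gap = $36.

$36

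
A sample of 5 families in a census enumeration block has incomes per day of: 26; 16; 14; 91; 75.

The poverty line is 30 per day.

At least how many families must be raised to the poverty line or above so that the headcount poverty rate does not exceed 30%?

2

Currently q = 3 of N = 5 are below the line (H = 0.600).
A headcount ratio of at most 30% allows at most ⌊0.30 × 5⌋ = 1 poor families.
So at least 3 − 1 = 2 must be lifted.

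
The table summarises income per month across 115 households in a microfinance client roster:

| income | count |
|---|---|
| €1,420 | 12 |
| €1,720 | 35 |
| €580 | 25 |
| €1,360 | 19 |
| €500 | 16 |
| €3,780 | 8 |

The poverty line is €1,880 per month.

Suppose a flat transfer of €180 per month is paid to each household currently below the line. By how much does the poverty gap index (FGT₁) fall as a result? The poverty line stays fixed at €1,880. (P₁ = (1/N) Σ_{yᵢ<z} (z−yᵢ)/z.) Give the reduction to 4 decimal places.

Before: below the line — 16×€500, 25×€580, 19×€1,360, 12×€1,420, 35×€1,720; poverty gap index (FGT₁) = 0.349584.
After the €180 transfer: below the line — 16×€680, 25×€760, 19×€1,540, 12×€1,600; poverty gap index (FGT₁) = 0.263737.
Reduction = 0.349584 − 0.263737 = 0.0858.

0.0858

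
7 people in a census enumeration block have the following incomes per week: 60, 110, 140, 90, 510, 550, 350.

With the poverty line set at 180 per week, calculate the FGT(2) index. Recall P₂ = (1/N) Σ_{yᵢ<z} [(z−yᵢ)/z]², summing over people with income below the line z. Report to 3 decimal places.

0.128

Below the line: 60, 90, 110, 140 (q = 4 of N = 7).
Gap ratios (z−y)/z: (180−60)/180 = 0.6667; (180−90)/180 = 0.5000; (180−110)/180 = 0.3889; (180−140)/180 = 0.2222.
Squared: 0.4444; 0.2500; 0.1512; 0.0494.
Sum = 0.895062; P₂ = 0.895062 / 7 = 0.128.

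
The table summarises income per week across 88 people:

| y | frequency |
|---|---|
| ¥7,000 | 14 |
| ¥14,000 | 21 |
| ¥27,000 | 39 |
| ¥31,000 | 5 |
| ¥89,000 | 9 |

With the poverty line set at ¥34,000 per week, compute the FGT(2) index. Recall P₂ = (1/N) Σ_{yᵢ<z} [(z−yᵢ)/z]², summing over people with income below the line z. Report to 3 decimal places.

Incomes under z: 14×¥7,000, 21×¥14,000, 39×¥27,000, 5×¥31,000 (q = 79 of N = 88).
Normalized shortfalls: (34000−7000)/34000 = 0.7941 (×14); (34000−14000)/34000 = 0.5882 (×21); (34000−27000)/34000 = 0.2059 (×39); (34000−31000)/34000 = 0.0882 (×5).
Squared: 0.6306 (×14); 0.3460 (×21); 0.0424 (×39); 0.0078 (×5).
Sum = 17.787197; P₂ = 17.787197 / 88 = 0.202.

0.202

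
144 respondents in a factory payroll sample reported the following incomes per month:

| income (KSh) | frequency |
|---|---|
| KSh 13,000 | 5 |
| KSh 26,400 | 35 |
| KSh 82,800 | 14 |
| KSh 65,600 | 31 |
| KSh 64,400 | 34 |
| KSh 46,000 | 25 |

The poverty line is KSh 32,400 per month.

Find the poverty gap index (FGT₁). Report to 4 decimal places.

Below the line: 5×KSh 13,000, 35×KSh 26,400 (q = 40 of N = 144).
Normalized shortfalls: (32400−13000)/32400 = 0.5988 (×5); (32400−26400)/32400 = 0.1852 (×35).
Σ = 9.475309. Dividing by the full population N = 144 gives P₁ = 0.0658.

0.0658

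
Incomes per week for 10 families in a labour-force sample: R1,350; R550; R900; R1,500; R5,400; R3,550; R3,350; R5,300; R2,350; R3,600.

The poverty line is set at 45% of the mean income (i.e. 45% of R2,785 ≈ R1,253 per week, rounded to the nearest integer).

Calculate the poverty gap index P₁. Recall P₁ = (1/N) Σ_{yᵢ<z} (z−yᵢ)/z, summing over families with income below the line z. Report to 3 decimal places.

0.084

Incomes under z: R550, R900 (q = 2 of N = 10).
Gap ratios (z−y)/z: (1253−550)/1253 = 0.5611; (1253−900)/1253 = 0.2817.
Sum of shortfalls = 0.842777; P₁ averages over all N: 0.842777 / 10 = 0.084.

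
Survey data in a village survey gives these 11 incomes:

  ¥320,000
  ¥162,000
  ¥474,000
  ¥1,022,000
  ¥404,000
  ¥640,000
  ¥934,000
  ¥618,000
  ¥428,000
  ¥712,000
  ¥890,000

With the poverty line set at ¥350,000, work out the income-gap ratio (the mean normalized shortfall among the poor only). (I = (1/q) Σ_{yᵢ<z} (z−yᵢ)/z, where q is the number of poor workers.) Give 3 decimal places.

Incomes under z: ¥162,000, ¥320,000 (q = 2 of N = 11).
Relative gaps: 0.5371, 0.0857; sum = 0.622857.
The income-gap ratio divides by q (the poor only): 0.622857 / 2 = 0.311.

0.311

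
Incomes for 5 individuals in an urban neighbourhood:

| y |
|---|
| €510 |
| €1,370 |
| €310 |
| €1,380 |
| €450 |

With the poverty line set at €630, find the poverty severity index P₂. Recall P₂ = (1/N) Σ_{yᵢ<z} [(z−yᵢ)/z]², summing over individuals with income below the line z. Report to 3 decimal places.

0.075

Poor units: €310, €450, €510 (q = 3 of N = 5).
Normalized shortfalls: (630−310)/630 = 0.5079; (630−450)/630 = 0.2857; (630−510)/630 = 0.1905.
Squared: 0.2580; 0.0816; 0.0363.
Sum = 0.375913; P₂ = 0.375913 / 5 = 0.075.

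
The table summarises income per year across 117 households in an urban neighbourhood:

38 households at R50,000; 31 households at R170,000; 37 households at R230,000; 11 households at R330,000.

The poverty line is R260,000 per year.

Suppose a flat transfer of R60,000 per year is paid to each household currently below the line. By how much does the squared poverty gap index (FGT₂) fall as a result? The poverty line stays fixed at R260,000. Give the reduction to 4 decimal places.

0.1362

Before: below the line — 38×R50,000, 31×R170,000, 37×R230,000; squared poverty gap index (FGT₂) = 0.247838.
After the R60,000 transfer: below the line — 38×R110,000, 31×R230,000; squared poverty gap index (FGT₂) = 0.111629.
Reduction = 0.247838 − 0.111629 = 0.1362.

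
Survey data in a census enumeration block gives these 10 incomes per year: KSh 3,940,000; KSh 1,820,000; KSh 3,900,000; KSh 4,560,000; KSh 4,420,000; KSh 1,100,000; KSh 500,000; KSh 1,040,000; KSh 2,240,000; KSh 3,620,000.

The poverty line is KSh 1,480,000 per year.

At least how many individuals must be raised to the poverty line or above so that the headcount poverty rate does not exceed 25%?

1

Currently q = 3 of N = 10 are below the line (H = 0.300).
A headcount ratio of at most 25% allows at most ⌊0.25 × 10⌋ = 2 poor individuals.
So at least 3 − 2 = 1 must be lifted.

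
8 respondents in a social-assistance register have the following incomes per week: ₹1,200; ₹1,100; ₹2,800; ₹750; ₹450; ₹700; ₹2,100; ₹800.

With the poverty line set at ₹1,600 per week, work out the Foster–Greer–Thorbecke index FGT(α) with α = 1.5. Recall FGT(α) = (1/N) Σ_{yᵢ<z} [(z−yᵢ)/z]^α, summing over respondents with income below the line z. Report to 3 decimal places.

Incomes under z: ₹450, ₹700, ₹750, ₹800, ₹1,100, ₹1,200 (q = 6 of N = 8).
Shortfall ratios: (1600−450)/1600 = 0.7188; (1600−700)/1600 = 0.5625; (1600−750)/1600 = 0.5312; (1600−800)/1600 = 0.5000; (1600−1100)/1600 = 0.3125; (1600−1200)/1600 = 0.2500.
Raised to α = 1.5: 0.60935; 0.42188; 0.38721; 0.35355; 0.17469; 0.12500.
Sum = 2.071683; FGT(1.5) = 2.071683 / 8 = 0.259.

0.259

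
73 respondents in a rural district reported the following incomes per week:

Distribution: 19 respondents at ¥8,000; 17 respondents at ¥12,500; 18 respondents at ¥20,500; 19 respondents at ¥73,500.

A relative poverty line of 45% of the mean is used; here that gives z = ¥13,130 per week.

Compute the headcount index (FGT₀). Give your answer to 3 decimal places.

36 of the 73 respondents have income below ¥13,130.
H = 36/73 = 0.493.

0.493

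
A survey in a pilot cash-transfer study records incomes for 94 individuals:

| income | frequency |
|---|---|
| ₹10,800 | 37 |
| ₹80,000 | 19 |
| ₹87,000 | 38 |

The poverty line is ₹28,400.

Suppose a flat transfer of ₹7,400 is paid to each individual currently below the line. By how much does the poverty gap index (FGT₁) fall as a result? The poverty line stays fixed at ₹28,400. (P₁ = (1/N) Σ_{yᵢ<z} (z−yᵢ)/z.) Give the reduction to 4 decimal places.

Before: below the line — 37×₹10,800; poverty gap index (FGT₁) = 0.243932.
After the ₹7,400 transfer: below the line — 37×₹18,200; poverty gap index (FGT₁) = 0.141369.
Reduction = 0.243932 − 0.141369 = 0.1026.

0.1026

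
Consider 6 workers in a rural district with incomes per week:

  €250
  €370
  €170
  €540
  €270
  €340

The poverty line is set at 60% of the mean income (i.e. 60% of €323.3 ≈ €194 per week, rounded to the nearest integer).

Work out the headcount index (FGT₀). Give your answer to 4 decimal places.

0.1667

1 of the 6 workers have income below €194.
H = 1/6 = 0.1667.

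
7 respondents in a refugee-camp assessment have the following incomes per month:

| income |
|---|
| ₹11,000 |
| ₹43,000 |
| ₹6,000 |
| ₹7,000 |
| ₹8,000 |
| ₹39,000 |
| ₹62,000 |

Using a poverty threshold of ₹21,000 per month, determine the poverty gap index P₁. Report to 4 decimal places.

Incomes under z: ₹6,000, ₹7,000, ₹8,000, ₹11,000 (q = 4 of N = 7).
Relative gaps: (21000−6000)/21000 = 0.7143; (21000−7000)/21000 = 0.6667; (21000−8000)/21000 = 0.6190; (21000−11000)/21000 = 0.4762.
Sum of shortfalls = 2.476190; P₁ averages over all N: 2.476190 / 7 = 0.3537.

0.3537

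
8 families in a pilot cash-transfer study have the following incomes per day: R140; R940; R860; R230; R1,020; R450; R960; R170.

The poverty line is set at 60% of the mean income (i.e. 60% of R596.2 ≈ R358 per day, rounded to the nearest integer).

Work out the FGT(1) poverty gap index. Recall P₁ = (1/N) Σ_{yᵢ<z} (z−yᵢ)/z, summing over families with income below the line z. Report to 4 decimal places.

0.1865

Incomes under z: R140, R170, R230 (q = 3 of N = 8).
Gap ratios (z−y)/z: (358−140)/358 = 0.6089; (358−170)/358 = 0.5251; (358−230)/358 = 0.3575.
Sum of shortfalls = 1.491620; P₁ averages over all N: 1.491620 / 8 = 0.1865.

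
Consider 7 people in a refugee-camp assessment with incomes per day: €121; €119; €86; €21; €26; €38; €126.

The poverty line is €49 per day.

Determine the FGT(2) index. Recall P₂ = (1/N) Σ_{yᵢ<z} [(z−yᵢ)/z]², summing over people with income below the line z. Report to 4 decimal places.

Poor units: €21, €26, €38 (q = 3 of N = 7).
Relative gaps: (49−21)/49 = 0.5714; (49−26)/49 = 0.4694; (49−38)/49 = 0.2245.
Squared: 0.3265; 0.2203; 0.0504.
Sum = 0.597251; P₂ = 0.597251 / 7 = 0.0853.

0.0853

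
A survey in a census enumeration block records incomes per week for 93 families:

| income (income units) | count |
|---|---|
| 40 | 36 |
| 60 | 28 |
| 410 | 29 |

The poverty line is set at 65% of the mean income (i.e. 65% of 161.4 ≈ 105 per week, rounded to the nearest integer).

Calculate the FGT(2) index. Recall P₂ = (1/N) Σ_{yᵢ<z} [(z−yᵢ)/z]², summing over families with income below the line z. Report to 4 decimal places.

Poor units: 36×40, 28×60 (q = 64 of N = 93).
Relative gaps: (105−40)/105 = 0.6190 (×36); (105−60)/105 = 0.4286 (×28).
Squared: 0.3832 (×36); 0.1837 (×28).
Sum = 18.938776; P₂ = 18.938776 / 93 = 0.2036.

0.2036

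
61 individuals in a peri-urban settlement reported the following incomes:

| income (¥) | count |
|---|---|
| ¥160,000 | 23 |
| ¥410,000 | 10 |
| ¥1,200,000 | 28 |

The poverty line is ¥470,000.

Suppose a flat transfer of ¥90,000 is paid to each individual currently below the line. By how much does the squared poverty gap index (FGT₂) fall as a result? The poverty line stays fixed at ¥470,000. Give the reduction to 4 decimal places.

0.0841

Before: below the line — 23×¥160,000, 10×¥410,000; squared poverty gap index (FGT₂) = 0.166703.
After the ¥90,000 transfer: below the line — 23×¥250,000; squared poverty gap index (FGT₂) = 0.082613.
Reduction = 0.166703 − 0.082613 = 0.0841.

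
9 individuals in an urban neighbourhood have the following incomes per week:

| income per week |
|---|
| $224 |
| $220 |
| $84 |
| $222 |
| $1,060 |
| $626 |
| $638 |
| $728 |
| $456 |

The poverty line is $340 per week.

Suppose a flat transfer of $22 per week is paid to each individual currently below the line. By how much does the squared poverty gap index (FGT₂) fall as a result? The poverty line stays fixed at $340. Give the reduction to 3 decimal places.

Before: below the line — $84, $220, $222, $224; squared poverty gap index (FGT₂) = 0.10315.
After the $22 transfer: below the line — $106, $242, $244, $246; squared poverty gap index (FGT₂) = 0.07921.
Reduction = 0.10315 − 0.07921 = 0.024.

0.024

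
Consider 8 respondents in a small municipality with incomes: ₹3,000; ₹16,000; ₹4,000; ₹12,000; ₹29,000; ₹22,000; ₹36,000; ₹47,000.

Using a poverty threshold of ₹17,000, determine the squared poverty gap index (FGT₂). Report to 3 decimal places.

0.169

Below the line: ₹3,000, ₹4,000, ₹12,000, ₹16,000 (q = 4 of N = 8).
Relative gaps: (17000−3000)/17000 = 0.8235; (17000−4000)/17000 = 0.7647; (17000−12000)/17000 = 0.2941; (17000−16000)/17000 = 0.0588.
Squared: 0.6782; 0.5848; 0.0865; 0.0035.
Sum = 1.352941; P₂ = 1.352941 / 8 = 0.169.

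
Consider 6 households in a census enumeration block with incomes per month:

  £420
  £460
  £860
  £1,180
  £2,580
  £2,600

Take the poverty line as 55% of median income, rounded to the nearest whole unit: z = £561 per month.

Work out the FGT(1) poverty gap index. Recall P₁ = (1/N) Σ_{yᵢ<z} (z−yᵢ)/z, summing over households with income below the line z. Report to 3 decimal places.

Poor units: £420, £460 (q = 2 of N = 6).
Relative gaps: (561−420)/561 = 0.2513; (561−460)/561 = 0.1800.
Sum of shortfalls = 0.431373; P₁ averages over all N: 0.431373 / 6 = 0.072.

0.072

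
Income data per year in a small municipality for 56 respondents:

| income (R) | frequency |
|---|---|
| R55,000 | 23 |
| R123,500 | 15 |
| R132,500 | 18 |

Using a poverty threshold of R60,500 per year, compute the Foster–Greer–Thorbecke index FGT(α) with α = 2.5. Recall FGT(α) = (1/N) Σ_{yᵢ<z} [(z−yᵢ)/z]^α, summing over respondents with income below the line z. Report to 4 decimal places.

0.0010

Incomes under z: 23×R55,000 (q = 23 of N = 56).
Relative gaps: (60500−55000)/60500 = 0.0909 (×23).
Raised to α = 2.5: 0.00249 (×23).
Sum = 0.057312; FGT(2.5) = 0.057312 / 56 = 0.0010.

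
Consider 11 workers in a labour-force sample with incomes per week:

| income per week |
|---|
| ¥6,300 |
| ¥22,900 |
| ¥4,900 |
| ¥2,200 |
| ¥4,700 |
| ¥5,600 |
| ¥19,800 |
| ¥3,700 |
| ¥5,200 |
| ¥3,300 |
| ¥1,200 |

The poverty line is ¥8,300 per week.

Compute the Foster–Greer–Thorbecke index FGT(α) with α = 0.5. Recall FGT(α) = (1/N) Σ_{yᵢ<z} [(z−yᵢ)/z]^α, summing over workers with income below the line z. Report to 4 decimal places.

0.5703

Below the line: ¥1,200, ¥2,200, ¥3,300, ¥3,700, ¥4,700, ¥4,900, ¥5,200, ¥5,600, ¥6,300 (q = 9 of N = 11).
Relative gaps: (8300−1200)/8300 = 0.8554; (8300−2200)/8300 = 0.7349; (8300−3300)/8300 = 0.6024; (8300−3700)/8300 = 0.5542; (8300−4700)/8300 = 0.4337; (8300−4900)/8300 = 0.4096; (8300−5200)/8300 = 0.3735; (8300−5600)/8300 = 0.3253; (8300−6300)/8300 = 0.2410.
Raised to α = 0.5: 0.92489; 0.85729; 0.77615; 0.74446; 0.65859; 0.64003; 0.61114; 0.57035; 0.49088.
Sum = 6.273774; FGT(0.5) = 6.273774 / 11 = 0.5703.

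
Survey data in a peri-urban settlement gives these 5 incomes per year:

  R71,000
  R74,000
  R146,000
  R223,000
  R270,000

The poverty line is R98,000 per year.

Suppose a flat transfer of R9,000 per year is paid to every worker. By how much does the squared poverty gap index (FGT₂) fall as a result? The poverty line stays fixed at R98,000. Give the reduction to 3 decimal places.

Before: below the line — R71,000, R74,000; squared poverty gap index (FGT₂) = 0.02718.
After the R9,000 transfer: below the line — R80,000, R83,000; squared poverty gap index (FGT₂) = 0.01143.
Reduction = 0.02718 − 0.01143 = 0.016.

0.016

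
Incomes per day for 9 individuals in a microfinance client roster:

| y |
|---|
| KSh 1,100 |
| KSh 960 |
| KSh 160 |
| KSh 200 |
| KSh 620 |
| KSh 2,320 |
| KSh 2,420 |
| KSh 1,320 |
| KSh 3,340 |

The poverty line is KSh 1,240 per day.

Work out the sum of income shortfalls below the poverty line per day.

Below z: KSh 160, KSh 200, KSh 620, KSh 960, KSh 1,100 (q = 5 of N = 9).
Individual gaps: 1240−160 = 1080; 1240−200 = 1040; 1240−620 = 620; 1240−960 = 280; 1240−1100 = 140.
Aggregate gap = KSh 3,160.

KSh 3,160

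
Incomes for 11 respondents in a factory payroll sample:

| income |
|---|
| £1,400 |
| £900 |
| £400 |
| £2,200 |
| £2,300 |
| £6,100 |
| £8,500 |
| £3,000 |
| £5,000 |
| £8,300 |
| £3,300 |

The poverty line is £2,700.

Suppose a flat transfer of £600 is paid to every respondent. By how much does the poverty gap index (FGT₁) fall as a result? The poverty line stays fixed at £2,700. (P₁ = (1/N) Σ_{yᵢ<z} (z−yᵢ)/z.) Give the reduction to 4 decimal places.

Before: below the line — £400, £900, £1,400, £2,200, £2,300; poverty gap index (FGT₁) = 0.212121.
After the £600 transfer: below the line — £1,000, £1,500, £2,000; poverty gap index (FGT₁) = 0.121212.
Reduction = 0.212121 − 0.121212 = 0.0909.

0.0909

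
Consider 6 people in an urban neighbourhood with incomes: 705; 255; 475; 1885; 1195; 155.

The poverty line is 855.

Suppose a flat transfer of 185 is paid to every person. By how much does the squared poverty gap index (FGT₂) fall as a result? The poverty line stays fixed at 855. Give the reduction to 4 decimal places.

0.1234

Before: below the line — 155, 255, 475, 705; squared poverty gap index (FGT₂) = 0.231843.
After the 185 transfer: below the line — 340, 440, 660; squared poverty gap index (FGT₂) = 0.108404.
Reduction = 0.231843 − 0.108404 = 0.1234.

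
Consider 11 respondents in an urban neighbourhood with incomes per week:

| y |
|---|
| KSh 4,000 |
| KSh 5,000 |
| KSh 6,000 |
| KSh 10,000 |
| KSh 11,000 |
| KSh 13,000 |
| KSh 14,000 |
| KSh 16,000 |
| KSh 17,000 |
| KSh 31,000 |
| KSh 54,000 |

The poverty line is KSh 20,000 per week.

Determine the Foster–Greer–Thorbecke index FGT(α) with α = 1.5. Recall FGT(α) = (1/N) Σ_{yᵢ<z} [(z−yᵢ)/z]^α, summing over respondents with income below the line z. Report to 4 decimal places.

Incomes under z: KSh 4,000, KSh 5,000, KSh 6,000, KSh 10,000, KSh 11,000, KSh 13,000, KSh 14,000, KSh 16,000, KSh 17,000 (q = 9 of N = 11).
Normalized shortfalls: (20000−4000)/20000 = 0.8000; (20000−5000)/20000 = 0.7500; (20000−6000)/20000 = 0.7000; (20000−10000)/20000 = 0.5000; (20000−11000)/20000 = 0.4500; (20000−13000)/20000 = 0.3500; (20000−14000)/20000 = 0.3000; (20000−16000)/20000 = 0.2000; (20000−17000)/20000 = 0.1500.
Raised to α = 1.5: 0.71554; 0.64952; 0.58566; 0.35355; 0.30187; 0.20706; 0.16432; 0.08944; 0.05809.
Sum = 3.125062; FGT(1.5) = 3.125062 / 11 = 0.2841.

0.2841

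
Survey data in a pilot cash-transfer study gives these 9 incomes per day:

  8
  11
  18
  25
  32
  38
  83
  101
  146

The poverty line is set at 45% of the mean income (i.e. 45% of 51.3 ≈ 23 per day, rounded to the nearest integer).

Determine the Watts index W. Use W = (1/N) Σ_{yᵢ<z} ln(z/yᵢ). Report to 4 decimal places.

0.2265

Below z: 8, 11, 18 (q = 3 of N = 9).
Log gaps: ln(23/8) = 1.0561; ln(23/11) = 0.7376; ln(23/18) = 0.2451.
W = 2.038774 / 9 = 0.2265.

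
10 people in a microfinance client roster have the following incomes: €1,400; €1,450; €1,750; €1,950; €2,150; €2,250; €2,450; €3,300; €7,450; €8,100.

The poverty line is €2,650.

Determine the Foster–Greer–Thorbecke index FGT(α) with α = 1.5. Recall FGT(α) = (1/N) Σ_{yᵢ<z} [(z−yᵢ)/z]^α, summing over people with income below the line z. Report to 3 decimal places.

Below z: €1,400, €1,450, €1,750, €1,950, €2,150, €2,250, €2,450 (q = 7 of N = 10).
Gap ratios (z−y)/z: (2650−1400)/2650 = 0.4717; (2650−1450)/2650 = 0.4528; (2650−1750)/2650 = 0.3396; (2650−1950)/2650 = 0.2642; (2650−2150)/2650 = 0.1887; (2650−2250)/2650 = 0.1509; (2650−2450)/2650 = 0.0755.
Raised to α = 1.5: 0.32396; 0.30472; 0.19792; 0.13576; 0.08196; 0.05864; 0.02073.
Sum = 1.123704; FGT(1.5) = 1.123704 / 10 = 0.112.

0.112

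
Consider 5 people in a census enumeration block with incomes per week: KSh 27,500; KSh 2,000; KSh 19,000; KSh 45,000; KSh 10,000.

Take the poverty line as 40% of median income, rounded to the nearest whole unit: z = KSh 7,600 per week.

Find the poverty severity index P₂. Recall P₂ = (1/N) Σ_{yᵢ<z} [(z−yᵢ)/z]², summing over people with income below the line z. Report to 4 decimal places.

0.1086

Incomes under z: KSh 2,000 (q = 1 of N = 5).
Gap ratios (z−y)/z: (7600−2000)/7600 = 0.7368.
Squared: 0.5429.
Sum = 0.542936; P₂ = 0.542936 / 5 = 0.1086.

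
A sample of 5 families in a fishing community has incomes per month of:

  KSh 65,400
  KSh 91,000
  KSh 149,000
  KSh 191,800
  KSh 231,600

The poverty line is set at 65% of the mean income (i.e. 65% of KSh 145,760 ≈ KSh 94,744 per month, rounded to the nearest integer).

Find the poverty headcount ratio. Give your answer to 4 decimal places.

0.4000

2 of the 5 families have income below KSh 94,744.
H = 2/5 = 0.4000.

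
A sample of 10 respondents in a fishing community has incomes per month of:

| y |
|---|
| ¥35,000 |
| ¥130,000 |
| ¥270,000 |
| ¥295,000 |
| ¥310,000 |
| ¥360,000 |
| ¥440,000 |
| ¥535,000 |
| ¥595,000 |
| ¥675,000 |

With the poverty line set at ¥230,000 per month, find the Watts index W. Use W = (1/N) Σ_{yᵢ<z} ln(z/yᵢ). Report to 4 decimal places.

0.2453

Below the line: ¥35,000, ¥130,000 (q = 2 of N = 10).
Log shortfalls: ln(230000/35000) = 1.8827; ln(230000/130000) = 0.5705.
W = 2.453276 / 10 = 0.2453.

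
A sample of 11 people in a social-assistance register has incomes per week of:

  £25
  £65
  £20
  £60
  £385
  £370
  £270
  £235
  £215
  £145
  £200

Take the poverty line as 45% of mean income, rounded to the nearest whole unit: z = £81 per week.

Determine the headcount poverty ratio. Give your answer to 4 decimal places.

4 of the 11 people have income below £81.
H = 4/11 = 0.3636.

0.3636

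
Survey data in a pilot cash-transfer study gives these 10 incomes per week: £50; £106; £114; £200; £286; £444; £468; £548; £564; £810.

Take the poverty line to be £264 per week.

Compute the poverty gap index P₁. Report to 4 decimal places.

Below the line: £50, £106, £114, £200 (q = 4 of N = 10).
Shortfall ratios: (264−50)/264 = 0.8106; (264−106)/264 = 0.5985; (264−114)/264 = 0.5682; (264−200)/264 = 0.2424.
Sum of shortfalls = 2.219697; P₁ averages over all N: 2.219697 / 10 = 0.2220.

0.2220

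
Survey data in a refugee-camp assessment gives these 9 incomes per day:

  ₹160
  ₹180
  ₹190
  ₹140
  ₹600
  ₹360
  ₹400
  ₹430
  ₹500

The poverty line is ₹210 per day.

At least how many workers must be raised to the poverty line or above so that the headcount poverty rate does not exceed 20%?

Currently q = 4 of N = 9 are below the line (H = 0.444).
A headcount ratio of at most 20% allows at most ⌊0.20 × 9⌋ = 1 poor workers.
So at least 4 − 1 = 3 must be lifted.

3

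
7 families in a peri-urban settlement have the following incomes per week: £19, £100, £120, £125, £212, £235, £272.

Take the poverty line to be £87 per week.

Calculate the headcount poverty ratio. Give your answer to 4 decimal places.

0.1429

1 of the 7 families have income below £87.
H = 1/7 = 0.1429.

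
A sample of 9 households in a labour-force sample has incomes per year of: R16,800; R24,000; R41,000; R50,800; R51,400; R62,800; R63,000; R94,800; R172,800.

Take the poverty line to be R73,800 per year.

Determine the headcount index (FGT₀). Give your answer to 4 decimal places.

7 of the 9 households have income below R73,800.
H = 7/9 = 0.7778.

0.7778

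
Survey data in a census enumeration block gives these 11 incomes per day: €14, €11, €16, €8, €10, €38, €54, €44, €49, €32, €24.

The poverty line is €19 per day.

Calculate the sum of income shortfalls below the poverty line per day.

€36

Below the line: €8, €10, €11, €14, €16 (q = 5 of N = 11).
Individual gaps: 19−8 = 11; 19−10 = 9; 19−11 = 8; 19−14 = 5; 19−16 = 3.
Aggregate gap = €36.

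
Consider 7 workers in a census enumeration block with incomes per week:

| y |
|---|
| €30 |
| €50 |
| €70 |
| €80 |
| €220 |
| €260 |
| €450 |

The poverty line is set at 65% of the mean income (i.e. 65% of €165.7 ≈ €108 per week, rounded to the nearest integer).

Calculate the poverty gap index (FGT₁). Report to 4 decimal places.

0.2672

Incomes under z: €30, €50, €70, €80 (q = 4 of N = 7).
Relative gaps: (108−30)/108 = 0.7222; (108−50)/108 = 0.5370; (108−70)/108 = 0.3519; (108−80)/108 = 0.2593.
Sum of shortfalls = 1.870370; P₁ averages over all N: 1.870370 / 7 = 0.2672.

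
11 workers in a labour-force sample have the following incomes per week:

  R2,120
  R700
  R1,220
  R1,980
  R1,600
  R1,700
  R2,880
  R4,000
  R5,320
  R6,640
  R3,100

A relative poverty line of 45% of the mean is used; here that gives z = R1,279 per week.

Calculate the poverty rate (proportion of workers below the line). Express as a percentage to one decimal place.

2 of the 11 workers have income below R1,279.
H = 2/11 = 18.2%.

18.2%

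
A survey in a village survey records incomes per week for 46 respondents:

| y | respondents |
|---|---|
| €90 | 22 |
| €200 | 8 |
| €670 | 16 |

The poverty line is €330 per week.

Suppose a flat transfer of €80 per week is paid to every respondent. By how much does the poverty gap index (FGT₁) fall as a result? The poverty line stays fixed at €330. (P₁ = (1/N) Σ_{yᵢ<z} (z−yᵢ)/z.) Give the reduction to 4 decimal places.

0.1581

Before: below the line — 22×€90, 8×€200; poverty gap index (FGT₁) = 0.416337.
After the €80 transfer: below the line — 22×€170, 8×€280; poverty gap index (FGT₁) = 0.258235.
Reduction = 0.416337 − 0.258235 = 0.1581.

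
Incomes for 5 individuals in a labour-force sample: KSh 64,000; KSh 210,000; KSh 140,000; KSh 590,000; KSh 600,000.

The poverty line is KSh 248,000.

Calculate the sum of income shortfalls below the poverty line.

Incomes under z: KSh 64,000, KSh 140,000, KSh 210,000 (q = 3 of N = 5).
Individual gaps: 248000−64000 = 184000; 248000−140000 = 108000; 248000−210000 = 38000.
Aggregate gap = KSh 330,000.

KSh 330,000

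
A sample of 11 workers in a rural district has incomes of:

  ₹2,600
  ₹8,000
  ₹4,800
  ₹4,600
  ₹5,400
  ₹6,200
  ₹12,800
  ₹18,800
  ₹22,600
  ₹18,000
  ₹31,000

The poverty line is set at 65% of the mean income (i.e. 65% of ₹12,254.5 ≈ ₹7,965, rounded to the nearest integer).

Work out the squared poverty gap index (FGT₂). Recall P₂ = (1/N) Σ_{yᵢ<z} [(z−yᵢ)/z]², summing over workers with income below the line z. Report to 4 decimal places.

0.0857

Poor units: ₹2,600, ₹4,600, ₹4,800, ₹5,400, ₹6,200 (q = 5 of N = 11).
Relative gaps: (7965−2600)/7965 = 0.6736; (7965−4600)/7965 = 0.4225; (7965−4800)/7965 = 0.3974; (7965−5400)/7965 = 0.3220; (7965−6200)/7965 = 0.2216.
Squared: 0.4537; 0.1785; 0.1579; 0.1037; 0.0491.
Sum = 0.942890; P₂ = 0.942890 / 11 = 0.0857.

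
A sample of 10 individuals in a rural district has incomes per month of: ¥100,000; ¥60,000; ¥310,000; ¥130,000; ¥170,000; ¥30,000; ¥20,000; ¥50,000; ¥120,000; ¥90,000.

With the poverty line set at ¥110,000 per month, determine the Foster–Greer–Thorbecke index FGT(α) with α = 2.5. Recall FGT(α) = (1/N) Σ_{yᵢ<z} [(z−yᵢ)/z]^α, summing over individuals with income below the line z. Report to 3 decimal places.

Incomes under z: ¥20,000, ¥30,000, ¥50,000, ¥60,000, ¥90,000, ¥100,000 (q = 6 of N = 10).
Gap ratios (z−y)/z: (110000−20000)/110000 = 0.8182; (110000−30000)/110000 = 0.7273; (110000−50000)/110000 = 0.5455; (110000−60000)/110000 = 0.4545; (110000−90000)/110000 = 0.1818; (110000−100000)/110000 = 0.0909.
Raised to α = 2.5: 0.60551; 0.45107; 0.21973; 0.13930; 0.01410; 0.00249.
Sum = 1.432203; FGT(2.5) = 1.432203 / 10 = 0.143.

0.143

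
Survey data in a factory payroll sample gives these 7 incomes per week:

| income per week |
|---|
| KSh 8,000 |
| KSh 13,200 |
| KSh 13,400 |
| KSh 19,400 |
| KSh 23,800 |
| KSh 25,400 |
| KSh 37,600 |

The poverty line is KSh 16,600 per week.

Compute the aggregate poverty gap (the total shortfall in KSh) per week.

Below the line: KSh 8,000, KSh 13,200, KSh 13,400 (q = 3 of N = 7).
Individual gaps: 16600−8000 = 8600; 16600−13200 = 3400; 16600−13400 = 3200.
Aggregate gap = KSh 15,200.

KSh 15,200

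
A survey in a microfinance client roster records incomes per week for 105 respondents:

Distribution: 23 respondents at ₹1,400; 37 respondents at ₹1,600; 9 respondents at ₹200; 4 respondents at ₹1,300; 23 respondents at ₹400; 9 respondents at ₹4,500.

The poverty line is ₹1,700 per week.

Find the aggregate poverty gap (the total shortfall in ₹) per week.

₹55,600

Below z: 9×₹200, 23×₹400, 4×₹1,300, 23×₹1,400, 37×₹1,600 (q = 96 of N = 105).
Individual gaps: 9×(1700−200) = 13500; 23×(1700−400) = 29900; 4×(1700−1300) = 1600; 23×(1700−1400) = 6900; 37×(1700−1600) = 3700.
Aggregate gap = ₹55,600.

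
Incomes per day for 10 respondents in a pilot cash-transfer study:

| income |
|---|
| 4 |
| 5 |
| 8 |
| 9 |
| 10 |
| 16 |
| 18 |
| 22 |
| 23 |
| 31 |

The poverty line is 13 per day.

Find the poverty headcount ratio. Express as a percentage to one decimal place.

5 of the 10 respondents have income below 13.
H = 5/10 = 50.0%.

50.0%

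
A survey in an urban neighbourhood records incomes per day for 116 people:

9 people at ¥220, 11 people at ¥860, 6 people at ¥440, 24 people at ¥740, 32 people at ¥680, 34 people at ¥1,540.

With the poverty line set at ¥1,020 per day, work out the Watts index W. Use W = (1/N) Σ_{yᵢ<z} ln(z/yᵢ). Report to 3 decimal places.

Below the line: 9×¥220, 6×¥440, 32×¥680, 24×¥740, 11×¥860 (q = 82 of N = 116).
Log shortfalls: ln(1020/220) = 1.5339 (×9); ln(1020/440) = 0.8408 (×6); ln(1020/680) = 0.4055 (×32); ln(1020/740) = 0.3209 (×24); ln(1020/860) = 0.1706 (×11).
W = 41.403622 / 116 = 0.357.

0.357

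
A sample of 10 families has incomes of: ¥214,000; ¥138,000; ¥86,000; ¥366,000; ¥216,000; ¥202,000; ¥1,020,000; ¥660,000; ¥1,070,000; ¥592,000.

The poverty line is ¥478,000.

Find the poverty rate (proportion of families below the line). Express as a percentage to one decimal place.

6 of the 10 families have income below ¥478,000.
H = 6/10 = 60.0%.

60.0%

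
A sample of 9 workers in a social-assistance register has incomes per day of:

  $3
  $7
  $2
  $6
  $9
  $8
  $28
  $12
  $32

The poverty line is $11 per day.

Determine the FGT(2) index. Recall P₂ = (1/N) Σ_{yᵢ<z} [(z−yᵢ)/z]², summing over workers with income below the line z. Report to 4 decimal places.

0.1827

Incomes under z: $2, $3, $6, $7, $8, $9 (q = 6 of N = 9).
Shortfall ratios: (11−2)/11 = 0.8182; (11−3)/11 = 0.7273; (11−6)/11 = 0.4545; (11−7)/11 = 0.3636; (11−8)/11 = 0.2727; (11−9)/11 = 0.1818.
Squared: 0.6694; 0.5289; 0.2066; 0.1322; 0.0744; 0.0331.
Sum = 1.644628; P₂ = 1.644628 / 9 = 0.1827.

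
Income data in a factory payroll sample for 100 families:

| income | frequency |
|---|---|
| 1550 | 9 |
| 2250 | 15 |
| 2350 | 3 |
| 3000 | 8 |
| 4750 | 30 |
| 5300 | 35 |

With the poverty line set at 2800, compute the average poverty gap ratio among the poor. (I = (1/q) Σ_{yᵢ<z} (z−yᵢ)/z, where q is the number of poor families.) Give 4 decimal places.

Poor units: 9×1550, 15×2250, 3×2350 (q = 27 of N = 100).
Relative gaps: 0.4464 (×9), 0.1964 (×15), 0.1607 (×3); sum = 7.446429.
I averages over the q = 27 poor units only: 7.446429 / 27 = 0.2758.

0.2758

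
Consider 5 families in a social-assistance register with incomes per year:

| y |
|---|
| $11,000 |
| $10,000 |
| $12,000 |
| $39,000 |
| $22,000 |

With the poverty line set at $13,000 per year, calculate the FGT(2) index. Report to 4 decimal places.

0.0166

Below z: $10,000, $11,000, $12,000 (q = 3 of N = 5).
Normalized shortfalls: (13000−10000)/13000 = 0.2308; (13000−11000)/13000 = 0.1538; (13000−12000)/13000 = 0.0769.
Squared: 0.0533; 0.0237; 0.0059.
Sum = 0.082840; P₂ = 0.082840 / 5 = 0.0166.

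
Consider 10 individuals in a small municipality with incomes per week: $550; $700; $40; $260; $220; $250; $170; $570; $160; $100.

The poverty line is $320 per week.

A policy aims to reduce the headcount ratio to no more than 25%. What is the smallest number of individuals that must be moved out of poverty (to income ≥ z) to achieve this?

5

7 of the 10 individuals are poor, so H = 7/10 = 0.700.
A headcount ratio of at most 25% allows at most ⌊0.25 × 10⌋ = 2 poor individuals.
So at least 7 − 2 = 5 must be lifted.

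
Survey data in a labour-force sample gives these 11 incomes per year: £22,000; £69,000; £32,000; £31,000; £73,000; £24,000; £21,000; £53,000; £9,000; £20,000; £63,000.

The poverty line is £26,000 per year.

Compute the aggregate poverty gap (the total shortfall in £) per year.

Poor units: £9,000, £20,000, £21,000, £22,000, £24,000 (q = 5 of N = 11).
Individual gaps: 26000−9000 = 17000; 26000−20000 = 6000; 26000−21000 = 5000; 26000−22000 = 4000; 26000−24000 = 2000.
Aggregate gap = £34,000.

£34,000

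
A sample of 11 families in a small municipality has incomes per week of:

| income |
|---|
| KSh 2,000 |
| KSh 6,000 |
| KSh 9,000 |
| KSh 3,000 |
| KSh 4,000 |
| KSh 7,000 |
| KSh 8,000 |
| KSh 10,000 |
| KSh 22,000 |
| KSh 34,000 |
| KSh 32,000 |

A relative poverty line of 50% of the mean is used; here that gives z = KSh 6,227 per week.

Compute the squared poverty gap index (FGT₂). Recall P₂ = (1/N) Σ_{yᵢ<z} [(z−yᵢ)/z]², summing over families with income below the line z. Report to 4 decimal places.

0.0781

Below the line: KSh 2,000, KSh 3,000, KSh 4,000, KSh 6,000 (q = 4 of N = 11).
Normalized shortfalls: (6227−2000)/6227 = 0.6788; (6227−3000)/6227 = 0.5182; (6227−4000)/6227 = 0.3576; (6227−6000)/6227 = 0.0365.
Squared: 0.4608; 0.2686; 0.1279; 0.0013.
Sum = 0.858586; P₂ = 0.858586 / 11 = 0.0781.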